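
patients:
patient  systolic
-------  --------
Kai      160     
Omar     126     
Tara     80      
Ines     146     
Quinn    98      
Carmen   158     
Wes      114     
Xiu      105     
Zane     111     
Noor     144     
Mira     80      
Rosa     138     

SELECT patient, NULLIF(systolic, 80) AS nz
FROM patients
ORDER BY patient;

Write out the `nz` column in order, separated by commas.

158, 146, 160, NULL, 144, 126, 98, 138, NULL, 114, 105, 111

patient=Carmen: systolic=158 vs 80: differ → 158
patient=Ines: systolic=146 vs 80: differ → 146
patient=Kai: systolic=160 vs 80: differ → 160
patient=Mira: systolic=80 vs 80: equal → NULL
patient=Noor: systolic=144 vs 80: differ → 144
patient=Omar: systolic=126 vs 80: differ → 126
patient=Quinn: systolic=98 vs 80: differ → 98
patient=Rosa: systolic=138 vs 80: differ → 138
patient=Tara: systolic=80 vs 80: equal → NULL
patient=Wes: systolic=114 vs 80: differ → 114
patient=Xiu: systolic=105 vs 80: differ → 105
patient=Zane: systolic=111 vs 80: differ → 111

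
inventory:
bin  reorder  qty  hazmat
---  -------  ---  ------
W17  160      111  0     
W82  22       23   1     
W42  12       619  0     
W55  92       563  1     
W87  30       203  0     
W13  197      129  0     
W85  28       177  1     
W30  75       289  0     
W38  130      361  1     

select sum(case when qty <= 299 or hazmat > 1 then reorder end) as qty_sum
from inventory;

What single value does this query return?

512

bin=W17: ✓ → 160
bin=W82: ✓ → 22
bin=W42: ✗
bin=W55: ✗
bin=W87: ✓ → 30
bin=W13: ✓ → 197
bin=W85: ✓ → 28
bin=W30: ✓ → 75
bin=W38: ✗
qty_sum = 160 + 22 + 30 + 197 + 28 + 75 = 512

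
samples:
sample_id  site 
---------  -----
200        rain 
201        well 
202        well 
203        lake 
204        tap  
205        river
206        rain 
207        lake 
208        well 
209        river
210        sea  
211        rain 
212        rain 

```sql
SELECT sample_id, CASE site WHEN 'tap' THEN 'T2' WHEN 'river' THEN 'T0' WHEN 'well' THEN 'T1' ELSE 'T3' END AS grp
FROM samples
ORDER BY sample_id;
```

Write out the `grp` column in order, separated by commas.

T3, T1, T1, T3, T2, T0, T3, T3, T1, T0, T3, T3, T3

sample_id=200: ELSE → T3
sample_id=201: site='well' → T1
sample_id=202: site='well' → T1
sample_id=203: ELSE → T3
sample_id=204: site='tap' → T2
sample_id=205: site='river' → T0
sample_id=206: ELSE → T3
sample_id=207: ELSE → T3
sample_id=208: site='well' → T1
sample_id=209: site='river' → T0
sample_id=210: ELSE → T3
sample_id=211: ELSE → T3
sample_id=212: ELSE → T3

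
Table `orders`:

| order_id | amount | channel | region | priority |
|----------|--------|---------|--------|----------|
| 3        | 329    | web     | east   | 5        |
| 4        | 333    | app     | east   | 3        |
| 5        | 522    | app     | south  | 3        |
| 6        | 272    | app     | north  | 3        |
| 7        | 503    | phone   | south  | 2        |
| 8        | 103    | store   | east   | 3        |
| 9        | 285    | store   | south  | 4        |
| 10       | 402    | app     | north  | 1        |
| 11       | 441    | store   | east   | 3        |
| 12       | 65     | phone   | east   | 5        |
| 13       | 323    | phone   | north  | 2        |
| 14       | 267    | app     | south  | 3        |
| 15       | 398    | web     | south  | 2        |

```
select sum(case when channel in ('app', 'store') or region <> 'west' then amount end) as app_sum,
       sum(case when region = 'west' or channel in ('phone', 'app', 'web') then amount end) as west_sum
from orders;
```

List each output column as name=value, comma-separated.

app_sum=4243, west_sum=3414

[app_sum: channel in ('app', 'store') or region <> 'west']
order_id=3: ✓ → 329
order_id=4: ✓ → 333
order_id=5: ✓ → 522
order_id=6: ✓ → 272
order_id=7: ✓ → 503
order_id=8: ✓ → 103
order_id=9: ✓ → 285
order_id=10: ✓ → 402
order_id=11: ✓ → 441
order_id=12: ✓ → 65
order_id=13: ✓ → 323
order_id=14: ✓ → 267
order_id=15: ✓ → 398
app_sum = 329 + 333 + 522 + 272 + 503 + 103 + 285 + 402 + 441 + 65 + 323 + 267 + 398 = 4243
—
[west_sum: region = 'west' or channel in ('phone', 'app', 'web')]
order_id=3: ✓ → 329
order_id=4: ✓ → 333
order_id=5: ✓ → 522
order_id=6: ✓ → 272
order_id=7: ✓ → 503
order_id=8: ✗
order_id=9: ✗
order_id=10: ✓ → 402
order_id=11: ✗
order_id=12: ✓ → 65
order_id=13: ✓ → 323
order_id=14: ✓ → 267
order_id=15: ✓ → 398
west_sum = 329 + 333 + 522 + 272 + 503 + 402 + 65 + 323 + 267 + 398 = 3414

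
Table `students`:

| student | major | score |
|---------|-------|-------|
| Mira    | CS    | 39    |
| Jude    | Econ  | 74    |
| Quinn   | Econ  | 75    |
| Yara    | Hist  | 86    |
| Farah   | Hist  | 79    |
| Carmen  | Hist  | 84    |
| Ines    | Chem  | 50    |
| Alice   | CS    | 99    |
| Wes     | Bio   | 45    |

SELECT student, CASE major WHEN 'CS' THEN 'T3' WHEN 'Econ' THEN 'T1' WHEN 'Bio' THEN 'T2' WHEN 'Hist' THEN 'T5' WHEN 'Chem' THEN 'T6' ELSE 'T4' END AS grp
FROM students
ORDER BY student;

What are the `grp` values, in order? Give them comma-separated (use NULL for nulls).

student=Alice: major='CS' → T3
student=Carmen: major='Hist' → T5
student=Farah: major='Hist' → T5
student=Ines: major='Chem' → T6
student=Jude: major='Econ' → T1
student=Mira: major='CS' → T3
student=Quinn: major='Econ' → T1
student=Wes: major='Bio' → T2
student=Yara: major='Hist' → T5

T3, T5, T5, T6, T1, T3, T1, T2, T5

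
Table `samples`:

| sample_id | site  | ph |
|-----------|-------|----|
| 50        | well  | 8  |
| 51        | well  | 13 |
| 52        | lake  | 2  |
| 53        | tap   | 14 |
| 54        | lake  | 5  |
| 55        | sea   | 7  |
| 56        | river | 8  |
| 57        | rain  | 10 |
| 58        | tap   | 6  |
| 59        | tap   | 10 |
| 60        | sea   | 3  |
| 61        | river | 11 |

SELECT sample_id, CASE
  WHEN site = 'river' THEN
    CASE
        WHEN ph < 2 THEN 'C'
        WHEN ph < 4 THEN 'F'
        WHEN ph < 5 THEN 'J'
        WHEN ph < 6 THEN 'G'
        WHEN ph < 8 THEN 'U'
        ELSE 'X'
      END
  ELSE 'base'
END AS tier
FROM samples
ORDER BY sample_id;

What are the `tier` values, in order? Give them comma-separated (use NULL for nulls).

base, base, base, base, base, base, X, base, base, base, base, X

sample_id=50: site='well' → outer ELSE → base
sample_id=51: site='well' → outer ELSE → base
sample_id=52: site='lake' → outer ELSE → base
sample_id=53: site='tap' → outer ELSE → base
sample_id=54: site='lake' → outer ELSE → base
sample_id=55: site='sea' → outer ELSE → base
sample_id=56: site='river' → inner[ELSE] → X
sample_id=57: site='rain' → outer ELSE → base
sample_id=58: site='tap' → outer ELSE → base
sample_id=59: site='tap' → outer ELSE → base
sample_id=60: site='sea' → outer ELSE → base
sample_id=61: site='river' → inner[ELSE] → X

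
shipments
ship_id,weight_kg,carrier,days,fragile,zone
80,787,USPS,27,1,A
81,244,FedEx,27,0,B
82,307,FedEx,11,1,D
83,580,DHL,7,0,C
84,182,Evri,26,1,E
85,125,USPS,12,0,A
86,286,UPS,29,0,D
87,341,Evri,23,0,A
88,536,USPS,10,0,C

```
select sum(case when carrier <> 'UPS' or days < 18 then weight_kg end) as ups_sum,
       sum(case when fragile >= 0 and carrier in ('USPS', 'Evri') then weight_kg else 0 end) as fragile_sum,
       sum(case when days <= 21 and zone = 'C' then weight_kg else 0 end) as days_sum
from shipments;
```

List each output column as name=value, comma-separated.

ups_sum=3102, fragile_sum=1971, days_sum=1116

[ups_sum: carrier <> 'UPS' or days < 18]
ship_id=80: ✓ → 787
ship_id=81: ✓ → 244
ship_id=82: ✓ → 307
ship_id=83: ✓ → 580
ship_id=84: ✓ → 182
ship_id=85: ✓ → 125
ship_id=86: ✗
ship_id=87: ✓ → 341
ship_id=88: ✓ → 536
ups_sum = 787 + 244 + 307 + 580 + 182 + 125 + 341 + 536 = 3102
—
[fragile_sum: fragile >= 0 and carrier in ('USPS', 'Evri')]
ship_id=80: ✓ → 787
ship_id=81: ✗
ship_id=82: ✗
ship_id=83: ✗
ship_id=84: ✓ → 182
ship_id=85: ✓ → 125
ship_id=86: ✗
ship_id=87: ✓ → 341
ship_id=88: ✓ → 536
fragile_sum = 787 + 182 + 125 + 341 + 536 = 1971
—
[days_sum: days <= 21 and zone = 'C']
ship_id=80: ✗
ship_id=81: ✗
ship_id=82: ✗
ship_id=83: ✓ → 580
ship_id=84: ✗
ship_id=85: ✗
ship_id=86: ✗
ship_id=87: ✗
ship_id=88: ✓ → 536
days_sum = 580 + 536 = 1116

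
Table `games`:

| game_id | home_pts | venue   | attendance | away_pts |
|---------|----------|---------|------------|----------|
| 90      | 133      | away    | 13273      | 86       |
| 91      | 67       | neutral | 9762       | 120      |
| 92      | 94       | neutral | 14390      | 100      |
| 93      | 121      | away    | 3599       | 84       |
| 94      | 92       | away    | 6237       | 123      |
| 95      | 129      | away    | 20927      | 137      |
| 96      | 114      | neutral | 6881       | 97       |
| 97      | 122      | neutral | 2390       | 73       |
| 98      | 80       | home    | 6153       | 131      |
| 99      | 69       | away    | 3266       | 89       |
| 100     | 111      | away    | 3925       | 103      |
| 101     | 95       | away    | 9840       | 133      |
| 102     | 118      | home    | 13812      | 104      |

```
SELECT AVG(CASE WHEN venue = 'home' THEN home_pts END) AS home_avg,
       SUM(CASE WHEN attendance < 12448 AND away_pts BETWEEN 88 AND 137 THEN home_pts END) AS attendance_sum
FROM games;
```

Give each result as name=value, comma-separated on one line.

home_avg=99, attendance_sum=628

[home_avg: venue = 'home']
game_id=90: ✗
game_id=91: ✗
game_id=92: ✗
game_id=93: ✗
game_id=94: ✗
game_id=95: ✗
game_id=96: ✗
game_id=97: ✗
game_id=98: ✓ → 80
game_id=99: ✗
game_id=100: ✗
game_id=101: ✗
game_id=102: ✓ → 118
home_avg = (80 + 118) / 2 = 99
—
[attendance_sum: attendance < 12448 AND away_pts BETWEEN 88 AND 137]
game_id=90: ✗
game_id=91: ✓ → 67
game_id=92: ✗
game_id=93: ✗
game_id=94: ✓ → 92
game_id=95: ✗
game_id=96: ✓ → 114
game_id=97: ✗
game_id=98: ✓ → 80
game_id=99: ✓ → 69
game_id=100: ✓ → 111
game_id=101: ✓ → 95
game_id=102: ✗
attendance_sum = 67 + 92 + 114 + 80 + 69 + 111 + 95 = 628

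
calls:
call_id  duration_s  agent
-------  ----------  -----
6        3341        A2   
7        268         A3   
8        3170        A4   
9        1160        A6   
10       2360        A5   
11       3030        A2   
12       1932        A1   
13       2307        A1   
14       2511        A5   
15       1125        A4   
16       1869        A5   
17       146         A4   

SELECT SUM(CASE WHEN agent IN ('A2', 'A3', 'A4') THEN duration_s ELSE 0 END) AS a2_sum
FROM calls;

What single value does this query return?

11080

call_id=6: ✓ → 3341
call_id=7: ✓ → 268
call_id=8: ✓ → 3170
call_id=9: ✗
call_id=10: ✗
call_id=11: ✓ → 3030
call_id=12: ✗
call_id=13: ✗
call_id=14: ✗
call_id=15: ✓ → 1125
call_id=16: ✗
call_id=17: ✓ → 146
a2_sum = 3341 + 268 + 3170 + 3030 + 1125 + 146 = 11080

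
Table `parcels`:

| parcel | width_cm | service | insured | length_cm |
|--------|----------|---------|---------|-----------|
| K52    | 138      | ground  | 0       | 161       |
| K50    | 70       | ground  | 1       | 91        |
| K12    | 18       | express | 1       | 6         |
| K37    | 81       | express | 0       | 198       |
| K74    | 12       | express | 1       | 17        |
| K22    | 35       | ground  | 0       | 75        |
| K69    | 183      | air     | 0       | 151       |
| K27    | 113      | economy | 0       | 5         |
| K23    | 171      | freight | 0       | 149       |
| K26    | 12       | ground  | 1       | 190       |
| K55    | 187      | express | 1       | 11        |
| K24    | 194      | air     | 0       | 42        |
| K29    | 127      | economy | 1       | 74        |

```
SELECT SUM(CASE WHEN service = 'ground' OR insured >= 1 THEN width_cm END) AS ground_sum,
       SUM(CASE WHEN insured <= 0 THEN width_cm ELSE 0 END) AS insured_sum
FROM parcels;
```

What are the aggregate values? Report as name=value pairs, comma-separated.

[ground_sum: service = 'ground' OR insured >= 1]
parcel=K52: ✓ → 138
parcel=K50: ✓ → 70
parcel=K12: ✓ → 18
parcel=K37: ✗
parcel=K74: ✓ → 12
parcel=K22: ✓ → 35
parcel=K69: ✗
parcel=K27: ✗
parcel=K23: ✗
parcel=K26: ✓ → 12
parcel=K55: ✓ → 187
parcel=K24: ✗
parcel=K29: ✓ → 127
ground_sum = 138 + 70 + 18 + 12 + 35 + 12 + 187 + 127 = 599
—
[insured_sum: insured <= 0]
parcel=K52: ✓ → 138
parcel=K50: ✗
parcel=K12: ✗
parcel=K37: ✓ → 81
parcel=K74: ✗
parcel=K22: ✓ → 35
parcel=K69: ✓ → 183
parcel=K27: ✓ → 113
parcel=K23: ✓ → 171
parcel=K26: ✗
parcel=K55: ✗
parcel=K24: ✓ → 194
parcel=K29: ✗
insured_sum = 138 + 81 + 35 + 183 + 113 + 171 + 194 = 915

ground_sum=599, insured_sum=915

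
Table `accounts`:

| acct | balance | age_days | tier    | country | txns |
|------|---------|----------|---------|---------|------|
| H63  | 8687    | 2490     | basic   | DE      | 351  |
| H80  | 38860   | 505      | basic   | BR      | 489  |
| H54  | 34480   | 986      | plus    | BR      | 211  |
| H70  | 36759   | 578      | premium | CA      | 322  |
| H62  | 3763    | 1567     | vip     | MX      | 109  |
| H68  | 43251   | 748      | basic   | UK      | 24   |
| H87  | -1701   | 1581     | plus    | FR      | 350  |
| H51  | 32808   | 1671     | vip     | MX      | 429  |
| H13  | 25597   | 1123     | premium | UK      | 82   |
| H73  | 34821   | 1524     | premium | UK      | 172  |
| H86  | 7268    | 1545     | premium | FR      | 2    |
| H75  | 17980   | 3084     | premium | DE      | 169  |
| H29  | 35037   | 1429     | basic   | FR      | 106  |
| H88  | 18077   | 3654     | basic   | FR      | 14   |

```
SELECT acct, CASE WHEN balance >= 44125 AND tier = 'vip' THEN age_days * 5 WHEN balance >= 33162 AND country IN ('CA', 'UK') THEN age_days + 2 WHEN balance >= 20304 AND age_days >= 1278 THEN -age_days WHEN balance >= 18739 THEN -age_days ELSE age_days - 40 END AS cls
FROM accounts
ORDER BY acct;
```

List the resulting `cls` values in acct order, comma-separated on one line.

acct=H13: balance >= 18739 → -1123
acct=H29: balance >= 20304 AND age_days >= 1278 → -1429
acct=H51: balance >= 20304 AND age_days >= 1278 → -1671
acct=H54: balance >= 18739 → -986
acct=H62: ELSE → 1527
acct=H63: ELSE → 2450
acct=H68: balance >= 33162 AND country IN ('CA', 'UK') → 750
acct=H70: balance >= 33162 AND country IN ('CA', 'UK') → 580
acct=H73: balance >= 33162 AND country IN ('CA', 'UK') → 1526
acct=H75: ELSE → 3044
acct=H80: balance >= 18739 → -505
acct=H86: ELSE → 1505
acct=H87: ELSE → 1541
acct=H88: ELSE → 3614

-1123, -1429, -1671, -986, 1527, 2450, 750, 580, 1526, 3044, -505, 1505, 1541, 3614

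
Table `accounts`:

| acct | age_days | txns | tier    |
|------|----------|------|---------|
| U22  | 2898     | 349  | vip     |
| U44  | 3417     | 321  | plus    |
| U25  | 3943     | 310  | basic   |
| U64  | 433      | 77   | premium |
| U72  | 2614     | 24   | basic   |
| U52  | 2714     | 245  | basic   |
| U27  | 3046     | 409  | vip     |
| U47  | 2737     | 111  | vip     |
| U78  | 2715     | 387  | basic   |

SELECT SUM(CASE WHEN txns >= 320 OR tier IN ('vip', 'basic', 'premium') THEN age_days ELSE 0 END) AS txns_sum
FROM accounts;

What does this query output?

24517

acct=U22: ✓ → 2898
acct=U44: ✓ → 3417
acct=U25: ✓ → 3943
acct=U64: ✓ → 433
acct=U72: ✓ → 2614
acct=U52: ✓ → 2714
acct=U27: ✓ → 3046
acct=U47: ✓ → 2737
acct=U78: ✓ → 2715
txns_sum = 2898 + 3417 + 3943 + 433 + 2614 + 2714 + 3046 + 2737 + 2715 = 24517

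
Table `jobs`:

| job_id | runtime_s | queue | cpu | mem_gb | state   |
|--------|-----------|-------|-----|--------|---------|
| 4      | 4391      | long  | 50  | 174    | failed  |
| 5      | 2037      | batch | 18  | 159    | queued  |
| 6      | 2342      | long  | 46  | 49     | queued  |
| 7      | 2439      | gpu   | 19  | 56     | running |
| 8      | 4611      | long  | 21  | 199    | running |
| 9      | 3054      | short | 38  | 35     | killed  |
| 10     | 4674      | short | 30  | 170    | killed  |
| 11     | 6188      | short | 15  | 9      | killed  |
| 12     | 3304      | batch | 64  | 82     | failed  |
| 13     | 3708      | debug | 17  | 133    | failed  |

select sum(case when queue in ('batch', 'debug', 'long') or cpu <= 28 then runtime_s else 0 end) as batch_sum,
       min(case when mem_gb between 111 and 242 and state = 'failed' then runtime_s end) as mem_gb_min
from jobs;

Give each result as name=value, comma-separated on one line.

batch_sum=29020, mem_gb_min=3708

[batch_sum: queue in ('batch', 'debug', 'long') or cpu <= 28]
job_id=4: ✓ → 4391
job_id=5: ✓ → 2037
job_id=6: ✓ → 2342
job_id=7: ✓ → 2439
job_id=8: ✓ → 4611
job_id=9: ✗
job_id=10: ✗
job_id=11: ✓ → 6188
job_id=12: ✓ → 3304
job_id=13: ✓ → 3708
batch_sum = 4391 + 2037 + 2342 + 2439 + 4611 + 6188 + 3304 + 3708 = 29020
—
[mem_gb_min: mem_gb between 111 and 242 and state = 'failed']
job_id=4: ✓ → 4391
job_id=5: ✗
job_id=6: ✗
job_id=7: ✗
job_id=8: ✗
job_id=9: ✗
job_id=10: ✗
job_id=11: ✗
job_id=12: ✗
job_id=13: ✓ → 3708
mem_gb_min = MIN(4391, 3708) = 3708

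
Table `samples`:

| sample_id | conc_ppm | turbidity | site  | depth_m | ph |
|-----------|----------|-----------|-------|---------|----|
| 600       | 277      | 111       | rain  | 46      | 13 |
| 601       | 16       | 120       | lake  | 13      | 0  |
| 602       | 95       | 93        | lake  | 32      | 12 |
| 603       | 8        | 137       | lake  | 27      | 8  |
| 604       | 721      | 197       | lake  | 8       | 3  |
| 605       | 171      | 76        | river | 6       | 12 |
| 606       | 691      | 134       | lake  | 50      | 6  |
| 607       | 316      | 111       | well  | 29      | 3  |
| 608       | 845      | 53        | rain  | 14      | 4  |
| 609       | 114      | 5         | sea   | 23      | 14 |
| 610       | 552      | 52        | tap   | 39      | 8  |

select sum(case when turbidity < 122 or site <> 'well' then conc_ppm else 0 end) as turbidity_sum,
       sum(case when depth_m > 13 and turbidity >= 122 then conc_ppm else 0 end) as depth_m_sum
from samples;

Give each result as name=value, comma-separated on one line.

[turbidity_sum: turbidity < 122 or site <> 'well']
sample_id=600: ✓ → 277
sample_id=601: ✓ → 16
sample_id=602: ✓ → 95
sample_id=603: ✓ → 8
sample_id=604: ✓ → 721
sample_id=605: ✓ → 171
sample_id=606: ✓ → 691
sample_id=607: ✓ → 316
sample_id=608: ✓ → 845
sample_id=609: ✓ → 114
sample_id=610: ✓ → 552
turbidity_sum = 277 + 16 + 95 + 8 + 721 + 171 + 691 + 316 + 845 + 114 + 552 = 3806
—
[depth_m_sum: depth_m > 13 and turbidity >= 122]
sample_id=600: ✗
sample_id=601: ✗
sample_id=602: ✗
sample_id=603: ✓ → 8
sample_id=604: ✗
sample_id=605: ✗
sample_id=606: ✓ → 691
sample_id=607: ✗
sample_id=608: ✗
sample_id=609: ✗
sample_id=610: ✗
depth_m_sum = 8 + 691 = 699

turbidity_sum=3806, depth_m_sum=699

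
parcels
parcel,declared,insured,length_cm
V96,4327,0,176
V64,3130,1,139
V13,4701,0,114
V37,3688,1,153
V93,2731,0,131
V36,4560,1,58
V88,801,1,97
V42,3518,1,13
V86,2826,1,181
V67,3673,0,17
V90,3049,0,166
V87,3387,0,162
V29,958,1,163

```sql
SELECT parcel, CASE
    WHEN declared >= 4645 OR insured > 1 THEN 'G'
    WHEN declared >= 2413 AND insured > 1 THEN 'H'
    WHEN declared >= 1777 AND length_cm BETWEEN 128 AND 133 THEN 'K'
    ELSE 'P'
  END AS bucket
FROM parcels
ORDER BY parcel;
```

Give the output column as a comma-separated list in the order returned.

G, P, P, P, P, P, P, P, P, P, P, K, P

parcel=V13: declared >= 4645 OR insured > 1 → G
parcel=V29: ELSE → P
parcel=V36: ELSE → P
parcel=V37: ELSE → P
parcel=V42: ELSE → P
parcel=V64: ELSE → P
parcel=V67: ELSE → P
parcel=V86: ELSE → P
parcel=V87: ELSE → P
parcel=V88: ELSE → P
parcel=V90: ELSE → P
parcel=V93: declared >= 1777 AND length_cm BETWEEN 128 AND 133 → K
parcel=V96: ELSE → P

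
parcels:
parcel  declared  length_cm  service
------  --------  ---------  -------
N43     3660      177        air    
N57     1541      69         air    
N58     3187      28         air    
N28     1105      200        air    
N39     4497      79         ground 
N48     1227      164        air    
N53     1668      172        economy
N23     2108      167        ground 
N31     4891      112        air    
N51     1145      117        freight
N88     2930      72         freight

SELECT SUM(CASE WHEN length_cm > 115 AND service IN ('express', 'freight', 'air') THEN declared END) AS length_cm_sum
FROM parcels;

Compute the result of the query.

7137

parcel=N43: ✓ → 3660
parcel=N57: ✗
parcel=N58: ✗
parcel=N28: ✓ → 1105
parcel=N39: ✗
parcel=N48: ✓ → 1227
parcel=N53: ✗
parcel=N23: ✗
parcel=N31: ✗
parcel=N51: ✓ → 1145
parcel=N88: ✗
length_cm_sum = 3660 + 1105 + 1227 + 1145 = 7137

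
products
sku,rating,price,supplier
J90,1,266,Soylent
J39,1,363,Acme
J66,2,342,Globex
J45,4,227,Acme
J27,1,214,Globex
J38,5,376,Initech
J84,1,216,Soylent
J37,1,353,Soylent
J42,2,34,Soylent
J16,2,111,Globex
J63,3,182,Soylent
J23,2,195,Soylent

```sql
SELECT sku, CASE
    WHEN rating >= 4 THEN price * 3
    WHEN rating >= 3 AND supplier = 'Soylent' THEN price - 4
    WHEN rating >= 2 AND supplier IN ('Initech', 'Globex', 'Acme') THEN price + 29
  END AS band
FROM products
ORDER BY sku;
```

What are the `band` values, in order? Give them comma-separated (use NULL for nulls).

sku=J16: rating >= 2 AND supplier IN ('Initech', 'Globex', 'Acme') → 140
sku=J23: (no match → NULL) → NULL
sku=J27: (no match → NULL) → NULL
sku=J37: (no match → NULL) → NULL
sku=J38: rating >= 4 → 1128
sku=J39: (no match → NULL) → NULL
sku=J42: (no match → NULL) → NULL
sku=J45: rating >= 4 → 681
sku=J63: rating >= 3 AND supplier = 'Soylent' → 178
sku=J66: rating >= 2 AND supplier IN ('Initech', 'Globex', 'Acme') → 371
sku=J84: (no match → NULL) → NULL
sku=J90: (no match → NULL) → NULL

140, NULL, NULL, NULL, 1128, NULL, NULL, 681, 178, 371, NULL, NULL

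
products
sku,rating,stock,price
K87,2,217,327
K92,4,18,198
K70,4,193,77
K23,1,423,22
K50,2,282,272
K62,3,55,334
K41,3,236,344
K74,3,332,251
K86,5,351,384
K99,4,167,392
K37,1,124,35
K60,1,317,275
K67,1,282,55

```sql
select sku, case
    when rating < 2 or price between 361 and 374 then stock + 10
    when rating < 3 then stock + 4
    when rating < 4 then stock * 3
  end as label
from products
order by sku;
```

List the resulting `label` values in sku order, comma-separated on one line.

433, 134, 708, 286, 327, 165, 292, NULL, 996, NULL, 221, NULL, NULL

sku=K23: rating < 2 or price between 361 and 374 → 433
sku=K37: rating < 2 or price between 361 and 374 → 134
sku=K41: rating < 4 → 708
sku=K50: rating < 3 → 286
sku=K60: rating < 2 or price between 361 and 374 → 327
sku=K62: rating < 4 → 165
sku=K67: rating < 2 or price between 361 and 374 → 292
sku=K70: (no match → NULL) → NULL
sku=K74: rating < 4 → 996
sku=K86: (no match → NULL) → NULL
sku=K87: rating < 3 → 221
sku=K92: (no match → NULL) → NULL
sku=K99: (no match → NULL) → NULL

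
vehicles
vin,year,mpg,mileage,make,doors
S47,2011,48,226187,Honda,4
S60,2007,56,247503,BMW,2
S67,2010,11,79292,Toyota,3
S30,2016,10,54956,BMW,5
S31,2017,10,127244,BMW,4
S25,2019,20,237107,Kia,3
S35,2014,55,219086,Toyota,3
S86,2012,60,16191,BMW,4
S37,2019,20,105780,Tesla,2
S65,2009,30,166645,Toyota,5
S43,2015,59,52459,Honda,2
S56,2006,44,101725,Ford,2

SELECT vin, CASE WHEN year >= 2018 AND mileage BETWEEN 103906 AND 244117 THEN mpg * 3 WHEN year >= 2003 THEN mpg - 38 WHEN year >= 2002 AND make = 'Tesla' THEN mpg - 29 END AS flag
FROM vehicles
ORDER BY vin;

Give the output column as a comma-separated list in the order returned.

60, -28, -28, 17, 60, 21, 10, 6, 18, -8, -27, 22

vin=S25: year >= 2018 AND mileage BETWEEN 103906 AND 244117 → 60
vin=S30: year >= 2003 → -28
vin=S31: year >= 2003 → -28
vin=S35: year >= 2003 → 17
vin=S37: year >= 2018 AND mileage BETWEEN 103906 AND 244117 → 60
vin=S43: year >= 2003 → 21
vin=S47: year >= 2003 → 10
vin=S56: year >= 2003 → 6
vin=S60: year >= 2003 → 18
vin=S65: year >= 2003 → -8
vin=S67: year >= 2003 → -27
vin=S86: year >= 2003 → 22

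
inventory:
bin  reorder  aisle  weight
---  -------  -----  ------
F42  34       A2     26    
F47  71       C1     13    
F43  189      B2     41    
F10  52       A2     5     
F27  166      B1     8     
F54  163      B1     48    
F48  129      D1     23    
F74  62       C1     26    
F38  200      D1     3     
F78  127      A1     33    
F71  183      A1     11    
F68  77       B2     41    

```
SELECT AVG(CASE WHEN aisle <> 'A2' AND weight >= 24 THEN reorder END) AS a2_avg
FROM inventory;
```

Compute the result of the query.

123.6

bin=F42: ✗
bin=F47: ✗
bin=F43: ✓ → 189
bin=F10: ✗
bin=F27: ✗
bin=F54: ✓ → 163
bin=F48: ✗
bin=F74: ✓ → 62
bin=F38: ✗
bin=F78: ✓ → 127
bin=F71: ✗
bin=F68: ✓ → 77
a2_avg = (189 + 163 + 62 + 127 + 77) / 5 = 123.6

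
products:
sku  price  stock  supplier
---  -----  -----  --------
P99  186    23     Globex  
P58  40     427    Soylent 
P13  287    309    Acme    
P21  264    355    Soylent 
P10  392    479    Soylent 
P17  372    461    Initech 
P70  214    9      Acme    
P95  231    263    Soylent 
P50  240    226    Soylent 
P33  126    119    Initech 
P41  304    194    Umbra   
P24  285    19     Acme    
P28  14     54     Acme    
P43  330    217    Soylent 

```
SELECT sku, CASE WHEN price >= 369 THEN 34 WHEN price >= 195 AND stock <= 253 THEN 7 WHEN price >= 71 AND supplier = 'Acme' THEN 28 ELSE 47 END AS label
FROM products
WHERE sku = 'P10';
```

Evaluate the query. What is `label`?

34

sku = P10: price=392, stock=479, supplier=Soylent.
price >= 369 → true → 34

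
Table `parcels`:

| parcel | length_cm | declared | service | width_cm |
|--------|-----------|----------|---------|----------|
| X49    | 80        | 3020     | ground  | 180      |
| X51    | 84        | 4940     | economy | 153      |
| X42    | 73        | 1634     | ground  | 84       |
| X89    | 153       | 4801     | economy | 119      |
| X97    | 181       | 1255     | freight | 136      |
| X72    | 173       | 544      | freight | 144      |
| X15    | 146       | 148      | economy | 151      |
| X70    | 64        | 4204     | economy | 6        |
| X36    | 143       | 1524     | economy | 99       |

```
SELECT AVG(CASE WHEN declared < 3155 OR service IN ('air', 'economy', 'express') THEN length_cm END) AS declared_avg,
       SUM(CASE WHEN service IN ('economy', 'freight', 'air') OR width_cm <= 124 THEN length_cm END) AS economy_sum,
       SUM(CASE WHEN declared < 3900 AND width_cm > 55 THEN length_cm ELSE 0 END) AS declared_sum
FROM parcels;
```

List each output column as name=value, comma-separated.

declared_avg=121.8888888889, economy_sum=1017, declared_sum=796

[declared_avg: declared < 3155 OR service IN ('air', 'economy', 'express')]
parcel=X49: ✓ → 80
parcel=X51: ✓ → 84
parcel=X42: ✓ → 73
parcel=X89: ✓ → 153
parcel=X97: ✓ → 181
parcel=X72: ✓ → 173
parcel=X15: ✓ → 146
parcel=X70: ✓ → 64
parcel=X36: ✓ → 143
declared_avg = (80 + 84 + 73 + 153 + 181 + 173 + 146 + 64 + 143) / 9 = 121.8888888889
—
[economy_sum: service IN ('economy', 'freight', 'air') OR width_cm <= 124]
parcel=X49: ✗
parcel=X51: ✓ → 84
parcel=X42: ✓ → 73
parcel=X89: ✓ → 153
parcel=X97: ✓ → 181
parcel=X72: ✓ → 173
parcel=X15: ✓ → 146
parcel=X70: ✓ → 64
parcel=X36: ✓ → 143
economy_sum = 84 + 73 + 153 + 181 + 173 + 146 + 64 + 143 = 1017
—
[declared_sum: declared < 3900 AND width_cm > 55]
parcel=X49: ✓ → 80
parcel=X51: ✗
parcel=X42: ✓ → 73
parcel=X89: ✗
parcel=X97: ✓ → 181
parcel=X72: ✓ → 173
parcel=X15: ✓ → 146
parcel=X70: ✗
parcel=X36: ✓ → 143
declared_sum = 80 + 73 + 181 + 173 + 146 + 143 = 796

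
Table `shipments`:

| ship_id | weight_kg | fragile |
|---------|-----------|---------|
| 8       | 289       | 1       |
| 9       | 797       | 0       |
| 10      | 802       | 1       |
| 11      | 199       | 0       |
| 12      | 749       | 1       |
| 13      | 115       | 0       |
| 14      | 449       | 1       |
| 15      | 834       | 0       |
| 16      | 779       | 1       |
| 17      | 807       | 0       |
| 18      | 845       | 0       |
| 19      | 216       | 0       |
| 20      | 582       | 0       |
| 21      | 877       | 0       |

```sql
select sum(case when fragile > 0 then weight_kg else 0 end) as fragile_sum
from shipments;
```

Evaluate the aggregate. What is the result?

3068

ship_id=8: ✓ → 289
ship_id=9: ✗
ship_id=10: ✓ → 802
ship_id=11: ✗
ship_id=12: ✓ → 749
ship_id=13: ✗
ship_id=14: ✓ → 449
ship_id=15: ✗
ship_id=16: ✓ → 779
ship_id=17: ✗
ship_id=18: ✗
ship_id=19: ✗
ship_id=20: ✗
ship_id=21: ✗
fragile_sum = 289 + 802 + 749 + 449 + 779 = 3068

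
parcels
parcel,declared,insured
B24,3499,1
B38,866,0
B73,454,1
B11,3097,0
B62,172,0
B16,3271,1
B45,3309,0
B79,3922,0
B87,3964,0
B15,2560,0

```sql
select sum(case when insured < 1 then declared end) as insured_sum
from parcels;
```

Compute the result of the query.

17890

parcel=B24: ✗
parcel=B38: ✓ → 866
parcel=B73: ✗
parcel=B11: ✓ → 3097
parcel=B62: ✓ → 172
parcel=B16: ✗
parcel=B45: ✓ → 3309
parcel=B79: ✓ → 3922
parcel=B87: ✓ → 3964
parcel=B15: ✓ → 2560
insured_sum = 866 + 3097 + 172 + 3309 + 3922 + 3964 + 2560 = 17890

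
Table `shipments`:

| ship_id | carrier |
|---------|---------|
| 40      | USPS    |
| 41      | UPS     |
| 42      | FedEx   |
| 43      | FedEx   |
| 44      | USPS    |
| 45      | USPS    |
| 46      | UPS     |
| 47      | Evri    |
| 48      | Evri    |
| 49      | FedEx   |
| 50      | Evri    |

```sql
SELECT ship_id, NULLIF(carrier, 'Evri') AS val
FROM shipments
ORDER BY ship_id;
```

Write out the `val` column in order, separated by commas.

ship_id=40: carrier=USPS vs Evri: differ → USPS
ship_id=41: carrier=UPS vs Evri: differ → UPS
ship_id=42: carrier=FedEx vs Evri: differ → FedEx
ship_id=43: carrier=FedEx vs Evri: differ → FedEx
ship_id=44: carrier=USPS vs Evri: differ → USPS
ship_id=45: carrier=USPS vs Evri: differ → USPS
ship_id=46: carrier=UPS vs Evri: differ → UPS
ship_id=47: carrier=Evri vs Evri: equal → NULL
ship_id=48: carrier=Evri vs Evri: equal → NULL
ship_id=49: carrier=FedEx vs Evri: differ → FedEx
ship_id=50: carrier=Evri vs Evri: equal → NULL

USPS, UPS, FedEx, FedEx, USPS, USPS, UPS, NULL, NULL, FedEx, NULL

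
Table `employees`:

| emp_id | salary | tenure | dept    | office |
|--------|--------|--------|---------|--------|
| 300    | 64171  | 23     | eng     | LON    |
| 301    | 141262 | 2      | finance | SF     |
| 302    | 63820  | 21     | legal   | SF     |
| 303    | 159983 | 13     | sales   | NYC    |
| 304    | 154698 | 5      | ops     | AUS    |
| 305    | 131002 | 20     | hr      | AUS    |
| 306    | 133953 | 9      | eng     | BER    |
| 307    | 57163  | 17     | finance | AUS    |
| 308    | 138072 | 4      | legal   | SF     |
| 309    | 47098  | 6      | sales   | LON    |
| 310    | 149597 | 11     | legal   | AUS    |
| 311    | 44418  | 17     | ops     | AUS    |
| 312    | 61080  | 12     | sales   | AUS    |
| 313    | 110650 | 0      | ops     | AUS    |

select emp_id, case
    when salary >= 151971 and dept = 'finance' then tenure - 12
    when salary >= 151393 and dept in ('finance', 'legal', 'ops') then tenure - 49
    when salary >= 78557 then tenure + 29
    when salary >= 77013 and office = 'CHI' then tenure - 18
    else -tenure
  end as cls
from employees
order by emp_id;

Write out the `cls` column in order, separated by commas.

emp_id=300: ELSE → -23
emp_id=301: salary >= 78557 → 31
emp_id=302: ELSE → -21
emp_id=303: salary >= 78557 → 42
emp_id=304: salary >= 151393 and dept in ('finance', 'legal', 'ops') → -44
emp_id=305: salary >= 78557 → 49
emp_id=306: salary >= 78557 → 38
emp_id=307: ELSE → -17
emp_id=308: salary >= 78557 → 33
emp_id=309: ELSE → -6
emp_id=310: salary >= 78557 → 40
emp_id=311: ELSE → -17
emp_id=312: ELSE → -12
emp_id=313: salary >= 78557 → 29

-23, 31, -21, 42, -44, 49, 38, -17, 33, -6, 40, -17, -12, 29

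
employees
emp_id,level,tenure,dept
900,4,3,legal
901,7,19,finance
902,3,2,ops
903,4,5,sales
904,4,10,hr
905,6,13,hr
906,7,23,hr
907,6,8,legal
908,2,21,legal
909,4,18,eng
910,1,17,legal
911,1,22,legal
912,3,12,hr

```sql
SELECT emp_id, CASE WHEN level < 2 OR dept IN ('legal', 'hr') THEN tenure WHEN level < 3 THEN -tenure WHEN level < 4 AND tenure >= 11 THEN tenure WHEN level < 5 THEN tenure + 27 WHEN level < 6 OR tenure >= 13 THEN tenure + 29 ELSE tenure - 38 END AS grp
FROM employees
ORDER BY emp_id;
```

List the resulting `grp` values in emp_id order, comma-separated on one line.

emp_id=900: level < 2 OR dept IN ('legal', 'hr') → 3
emp_id=901: level < 6 OR tenure >= 13 → 48
emp_id=902: level < 5 → 29
emp_id=903: level < 5 → 32
emp_id=904: level < 2 OR dept IN ('legal', 'hr') → 10
emp_id=905: level < 2 OR dept IN ('legal', 'hr') → 13
emp_id=906: level < 2 OR dept IN ('legal', 'hr') → 23
emp_id=907: level < 2 OR dept IN ('legal', 'hr') → 8
emp_id=908: level < 2 OR dept IN ('legal', 'hr') → 21
emp_id=909: level < 5 → 45
emp_id=910: level < 2 OR dept IN ('legal', 'hr') → 17
emp_id=911: level < 2 OR dept IN ('legal', 'hr') → 22
emp_id=912: level < 2 OR dept IN ('legal', 'hr') → 12

3, 48, 29, 32, 10, 13, 23, 8, 21, 45, 17, 22, 12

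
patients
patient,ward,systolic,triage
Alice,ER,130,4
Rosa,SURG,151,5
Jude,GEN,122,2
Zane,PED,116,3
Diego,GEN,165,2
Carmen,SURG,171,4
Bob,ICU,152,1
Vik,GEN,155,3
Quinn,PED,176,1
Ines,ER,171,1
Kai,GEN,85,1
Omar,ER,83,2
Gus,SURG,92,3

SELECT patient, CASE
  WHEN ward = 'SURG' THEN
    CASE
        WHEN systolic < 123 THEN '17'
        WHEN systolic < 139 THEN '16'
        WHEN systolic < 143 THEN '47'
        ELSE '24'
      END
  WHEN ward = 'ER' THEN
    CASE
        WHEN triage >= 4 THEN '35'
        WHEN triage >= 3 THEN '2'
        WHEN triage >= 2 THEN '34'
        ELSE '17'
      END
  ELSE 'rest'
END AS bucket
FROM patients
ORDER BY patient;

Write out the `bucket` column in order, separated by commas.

35, rest, 24, rest, 17, 17, rest, rest, 34, rest, 24, rest, rest

patient=Alice: ward='ER' → inner[triage >= 4] → 35
patient=Bob: ward='ICU' → outer ELSE → rest
patient=Carmen: ward='SURG' → inner[ELSE] → 24
patient=Diego: ward='GEN' → outer ELSE → rest
patient=Gus: ward='SURG' → inner[systolic < 123] → 17
patient=Ines: ward='ER' → inner[ELSE] → 17
patient=Jude: ward='GEN' → outer ELSE → rest
patient=Kai: ward='GEN' → outer ELSE → rest
patient=Omar: ward='ER' → inner[triage >= 2] → 34
patient=Quinn: ward='PED' → outer ELSE → rest
patient=Rosa: ward='SURG' → inner[ELSE] → 24
patient=Vik: ward='GEN' → outer ELSE → rest
patient=Zane: ward='PED' → outer ELSE → rest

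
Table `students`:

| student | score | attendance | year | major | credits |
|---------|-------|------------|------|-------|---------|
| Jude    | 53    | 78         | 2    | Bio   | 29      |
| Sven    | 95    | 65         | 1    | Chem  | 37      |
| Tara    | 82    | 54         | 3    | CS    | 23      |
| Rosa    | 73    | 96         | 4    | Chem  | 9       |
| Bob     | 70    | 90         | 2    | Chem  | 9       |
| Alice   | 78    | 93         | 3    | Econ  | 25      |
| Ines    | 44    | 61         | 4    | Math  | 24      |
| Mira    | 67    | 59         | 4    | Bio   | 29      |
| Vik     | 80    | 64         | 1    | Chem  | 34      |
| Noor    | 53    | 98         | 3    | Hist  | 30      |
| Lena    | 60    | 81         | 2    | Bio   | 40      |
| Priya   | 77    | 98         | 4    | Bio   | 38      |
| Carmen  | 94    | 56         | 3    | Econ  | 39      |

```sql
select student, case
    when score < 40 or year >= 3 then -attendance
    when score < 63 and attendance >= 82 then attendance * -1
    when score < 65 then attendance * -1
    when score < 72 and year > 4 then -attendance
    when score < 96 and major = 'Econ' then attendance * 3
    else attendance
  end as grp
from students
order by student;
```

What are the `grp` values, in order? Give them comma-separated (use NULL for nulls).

student=Alice: score < 40 or year >= 3 → -93
student=Bob: ELSE → 90
student=Carmen: score < 40 or year >= 3 → -56
student=Ines: score < 40 or year >= 3 → -61
student=Jude: score < 65 → -78
student=Lena: score < 65 → -81
student=Mira: score < 40 or year >= 3 → -59
student=Noor: score < 40 or year >= 3 → -98
student=Priya: score < 40 or year >= 3 → -98
student=Rosa: score < 40 or year >= 3 → -96
student=Sven: ELSE → 65
student=Tara: score < 40 or year >= 3 → -54
student=Vik: ELSE → 64

-93, 90, -56, -61, -78, -81, -59, -98, -98, -96, 65, -54, 64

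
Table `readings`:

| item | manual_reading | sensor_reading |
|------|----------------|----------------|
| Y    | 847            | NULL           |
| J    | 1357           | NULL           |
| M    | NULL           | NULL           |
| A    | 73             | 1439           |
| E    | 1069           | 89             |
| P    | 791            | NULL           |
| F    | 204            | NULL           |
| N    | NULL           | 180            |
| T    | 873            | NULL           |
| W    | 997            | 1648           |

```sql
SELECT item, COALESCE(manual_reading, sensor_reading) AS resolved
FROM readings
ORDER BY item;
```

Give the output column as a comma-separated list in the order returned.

73, 1069, 204, 1357, NULL, 180, 791, 873, 997, 847

item=A: manual_reading=73 → 73
item=E: manual_reading=1069 → 1069
item=F: manual_reading=204 → 204
item=J: manual_reading=1357 → 1357
item=M: manual_reading=NULL, sensor_reading=NULL (all NULL) → NULL
item=N: manual_reading=NULL, sensor_reading=180 → 180
item=P: manual_reading=791 → 791
item=T: manual_reading=873 → 873
item=W: manual_reading=997 → 997
item=Y: manual_reading=847 → 847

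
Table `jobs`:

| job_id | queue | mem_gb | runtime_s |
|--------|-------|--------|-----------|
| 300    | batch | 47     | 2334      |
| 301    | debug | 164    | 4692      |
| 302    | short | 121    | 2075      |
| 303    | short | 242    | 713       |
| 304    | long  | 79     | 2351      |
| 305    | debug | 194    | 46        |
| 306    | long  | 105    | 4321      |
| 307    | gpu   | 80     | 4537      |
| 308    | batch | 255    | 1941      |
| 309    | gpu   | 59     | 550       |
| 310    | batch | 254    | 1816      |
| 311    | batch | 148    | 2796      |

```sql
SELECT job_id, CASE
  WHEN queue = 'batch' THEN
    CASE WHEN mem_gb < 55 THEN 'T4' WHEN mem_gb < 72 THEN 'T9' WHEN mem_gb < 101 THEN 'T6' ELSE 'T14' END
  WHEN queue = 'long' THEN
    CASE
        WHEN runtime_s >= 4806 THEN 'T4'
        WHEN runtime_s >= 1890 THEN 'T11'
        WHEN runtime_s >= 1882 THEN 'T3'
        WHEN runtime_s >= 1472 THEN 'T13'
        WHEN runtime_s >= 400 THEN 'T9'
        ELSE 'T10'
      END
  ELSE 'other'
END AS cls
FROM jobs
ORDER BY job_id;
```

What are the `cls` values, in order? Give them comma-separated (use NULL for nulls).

job_id=300: queue='batch' → inner[mem_gb < 55] → T4
job_id=301: queue='debug' → outer ELSE → other
job_id=302: queue='short' → outer ELSE → other
job_id=303: queue='short' → outer ELSE → other
job_id=304: queue='long' → inner[runtime_s >= 1890] → T11
job_id=305: queue='debug' → outer ELSE → other
job_id=306: queue='long' → inner[runtime_s >= 1890] → T11
job_id=307: queue='gpu' → outer ELSE → other
job_id=308: queue='batch' → inner[ELSE] → T14
job_id=309: queue='gpu' → outer ELSE → other
job_id=310: queue='batch' → inner[ELSE] → T14
job_id=311: queue='batch' → inner[ELSE] → T14

T4, other, other, other, T11, other, T11, other, T14, other, T14, T14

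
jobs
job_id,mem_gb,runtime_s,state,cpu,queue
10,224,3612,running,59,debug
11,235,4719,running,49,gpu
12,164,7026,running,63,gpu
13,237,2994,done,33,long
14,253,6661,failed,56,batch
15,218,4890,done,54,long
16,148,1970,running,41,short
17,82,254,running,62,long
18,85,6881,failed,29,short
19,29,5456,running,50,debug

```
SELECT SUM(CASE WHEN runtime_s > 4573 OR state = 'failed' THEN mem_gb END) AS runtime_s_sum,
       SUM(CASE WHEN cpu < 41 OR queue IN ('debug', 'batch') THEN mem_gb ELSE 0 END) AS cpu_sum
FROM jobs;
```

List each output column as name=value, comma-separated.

[runtime_s_sum: runtime_s > 4573 OR state = 'failed']
job_id=10: ✗
job_id=11: ✓ → 235
job_id=12: ✓ → 164
job_id=13: ✗
job_id=14: ✓ → 253
job_id=15: ✓ → 218
job_id=16: ✗
job_id=17: ✗
job_id=18: ✓ → 85
job_id=19: ✓ → 29
runtime_s_sum = 235 + 164 + 253 + 218 + 85 + 29 = 984
—
[cpu_sum: cpu < 41 OR queue IN ('debug', 'batch')]
job_id=10: ✓ → 224
job_id=11: ✗
job_id=12: ✗
job_id=13: ✓ → 237
job_id=14: ✓ → 253
job_id=15: ✗
job_id=16: ✗
job_id=17: ✗
job_id=18: ✓ → 85
job_id=19: ✓ → 29
cpu_sum = 224 + 237 + 253 + 85 + 29 = 828

runtime_s_sum=984, cpu_sum=828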